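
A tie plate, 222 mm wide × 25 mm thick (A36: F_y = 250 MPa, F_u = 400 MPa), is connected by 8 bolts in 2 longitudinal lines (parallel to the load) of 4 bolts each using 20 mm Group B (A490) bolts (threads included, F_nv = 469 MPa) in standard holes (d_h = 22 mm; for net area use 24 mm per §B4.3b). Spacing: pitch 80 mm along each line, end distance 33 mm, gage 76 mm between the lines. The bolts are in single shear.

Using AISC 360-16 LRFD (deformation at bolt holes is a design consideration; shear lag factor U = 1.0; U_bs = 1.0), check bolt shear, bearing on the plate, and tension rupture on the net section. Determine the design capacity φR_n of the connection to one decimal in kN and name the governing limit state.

884.0 kN (bolt shear governs)

Bolt shear: A_b = π(20)²/4 = 314.16 mm². φR_n = 0.75 × 469 × 314.16 × 8 × 1 = 884.0 kN.
Bearing (25 mm plate, F_u = 400 MPa): end bolts L_c = 33 − 22/2 = 22, R_n = min(1.2×22×25×400, 2.4×20×25×400) = 264 kN/bolt; interior L_c = 80 − 22 = 58, R_n = 480 kN/bolt. φR_n = 0.75 × (2×264 + 6×480) = 2556.0 kN.
Tension rupture (net): A_n = (222 − 2×24)×25 = 4350 mm² (U = 1.0, A_e = A_n). φR_n = 0.75 × 400 × 4350 = 1305.0 kN.
Governing: min(884.0, 2556.0, 1305.0) = 884.0 kN → bolt shear.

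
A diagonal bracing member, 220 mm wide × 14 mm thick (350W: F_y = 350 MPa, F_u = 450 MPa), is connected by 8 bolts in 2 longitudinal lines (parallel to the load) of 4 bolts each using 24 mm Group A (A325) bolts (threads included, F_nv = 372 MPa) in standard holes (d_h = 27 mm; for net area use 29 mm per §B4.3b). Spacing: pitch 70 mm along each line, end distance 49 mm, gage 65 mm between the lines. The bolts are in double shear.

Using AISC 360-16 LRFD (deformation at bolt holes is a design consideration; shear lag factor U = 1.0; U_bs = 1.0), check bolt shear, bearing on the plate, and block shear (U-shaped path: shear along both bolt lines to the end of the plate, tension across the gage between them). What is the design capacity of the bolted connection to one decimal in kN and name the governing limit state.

Bolt shear: A_b = π(24)²/4 = 452.39 mm². φR_n = 0.75 × 372 × 452.39 × 8 × 2 = 2019.5 kN.
Bearing (14 mm plate, F_u = 450 MPa): end bolts L_c = 49 − 27/2 = 35.5, R_n = min(1.2×35.5×14×450, 2.4×24×14×450) = 268.38 kN/bolt; interior L_c = 70 − 27 = 43, R_n = 325.08 kN/bolt. φR_n = 0.75 × (2×268.38 + 6×325.08) = 1865.4 kN.
Block shear: shear path 2×[49+3×70] = 2×259 mm, A_gv = 7252, A_nv = 2×(259 − 3.5×29)×14 = 4410 mm²; tension across gage: (65 − 1×29)×14 = 504 mm². R_n = min(0.6×450×4410, 0.6×350×7252) + 1.0×450×504 = min(1190.7, 1522.9) + 226.8 = 1417.5 kN. φR_n = 0.75 × 1417.5 = 1063.1 kN.
Governing: min(2019.5, 1865.4, 1063.1) = 1063.1 kN → block shear.

1063.1 kN (block shear governs)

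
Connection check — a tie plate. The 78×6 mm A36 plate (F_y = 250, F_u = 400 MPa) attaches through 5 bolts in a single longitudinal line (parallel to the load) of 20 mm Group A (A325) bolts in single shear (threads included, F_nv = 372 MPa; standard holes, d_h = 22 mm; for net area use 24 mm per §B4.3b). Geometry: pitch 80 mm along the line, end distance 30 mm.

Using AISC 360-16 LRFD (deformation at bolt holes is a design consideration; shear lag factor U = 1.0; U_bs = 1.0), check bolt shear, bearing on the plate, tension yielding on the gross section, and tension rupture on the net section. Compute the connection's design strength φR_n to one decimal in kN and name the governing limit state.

Bolt shear: A_b = π(20)²/4 = 314.16 mm². φR_n = 0.75 × 372 × 314.16 × 5 × 1 = 438.3 kN.
Bearing (6 mm plate, F_u = 400 MPa): end bolts L_c = 30 − 22/2 = 19, R_n = min(1.2×19×6×400, 2.4×20×6×400) = 54.72 kN/bolt; interior L_c = 80 − 22 = 58, R_n = 115.2 kN/bolt. φR_n = 0.75 × (1×54.72 + 4×115.2) = 386.6 kN.
Tension yield (gross): A_g = 78×6 = 468 mm². φR_n = 0.90 × 250 × 468 = 105.3 kN.
Tension rupture (net): A_n = (78 − 1×24)×6 = 324 mm² (U = 1.0, A_e = A_n). φR_n = 0.75 × 400 × 324 = 97.2 kN.
Governing: min(438.3, 386.6, 105.3, 97.2) = 97.2 kN → net-section rupture.

97.2 kN (net-section rupture governs)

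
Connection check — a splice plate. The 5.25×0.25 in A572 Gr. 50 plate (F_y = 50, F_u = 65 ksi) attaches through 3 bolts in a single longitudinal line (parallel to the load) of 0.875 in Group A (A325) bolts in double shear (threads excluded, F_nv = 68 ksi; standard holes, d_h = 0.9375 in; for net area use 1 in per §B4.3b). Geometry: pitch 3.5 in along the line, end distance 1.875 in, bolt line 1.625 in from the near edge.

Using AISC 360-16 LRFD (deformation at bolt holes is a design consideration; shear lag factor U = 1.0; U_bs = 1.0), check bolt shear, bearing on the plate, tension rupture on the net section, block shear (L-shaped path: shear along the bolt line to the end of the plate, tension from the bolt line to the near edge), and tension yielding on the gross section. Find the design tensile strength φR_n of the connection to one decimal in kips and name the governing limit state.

51.8 kips (net-section rupture governs)

Bolt shear: A_b = π(0.875)²/4 = 0.60132 in². φR_n = 0.75 × 68 × 0.60132 × 3 × 2 = 184.0 kips.
Bearing (0.25 in plate, F_u = 65 ksi): end bolts L_c = 1.875 − 0.9375/2 = 1.40625, R_n = min(1.2×1.40625×0.25×65, 2.4×0.875×0.25×65) = 27.422 kips/bolt; interior L_c = 3.5 − 0.9375 = 2.5625, R_n = 34.125 kips/bolt. φR_n = 0.75 × (1×27.422 + 2×34.125) = 71.8 kips.
Tension rupture (net): A_n = (5.25 − 1×1)×0.25 = 1.0625 in² (U = 1.0, A_e = A_n). φR_n = 0.75 × 65 × 1.0625 = 51.8 kips.
Block shear: shear path 1×[1.875+2×3.5] = 1×8.875 in, A_gv = 2.2188, A_nv = 1×(8.875 − 2.5×1)×0.25 = 1.5938 in²; tension to near edge: (1.625 − 0.5×1)×0.25 = 0.28125 in². R_n = min(0.6×65×1.5938, 0.6×50×2.2188) + 1.0×65×0.28125 = min(62.158, 66.564) + 18.281 = 80.439 kips. φR_n = 0.75 × 80.439 = 60.3 kips.
Tension yield (gross): A_g = 5.25×0.25 = 1.3125 in². φR_n = 0.90 × 50 × 1.3125 = 59.1 kips.
Governing: min(184.0, 71.8, 51.8, 60.3, 59.1) = 51.8 kips → net-section rupture.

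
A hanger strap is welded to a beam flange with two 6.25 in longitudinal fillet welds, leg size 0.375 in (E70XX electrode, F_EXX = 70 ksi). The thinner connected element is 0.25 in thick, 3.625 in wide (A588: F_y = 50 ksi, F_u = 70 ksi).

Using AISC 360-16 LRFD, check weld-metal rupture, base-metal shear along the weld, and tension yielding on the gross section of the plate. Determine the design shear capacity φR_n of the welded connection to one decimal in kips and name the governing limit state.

Weld metal: throat = 0.707×0.375 = 0.26513 in, L = 2×6.25 = 12.5 in. φR_n = 0.75 × 0.6 × 70 × 0.26513 × 12.5 = 104.4 kips.
Base metal shear (0.25 in plate): yield φR_n = 1.0×0.6×50×0.25×12.5 = 93.8 kips; rupture φR_n = 0.75×0.6×70×0.25×12.5 = 98.4 kips; take 93.8 kips (yield).
Tension yield (gross): A_g = 3.625×0.25 = 0.90625 in². φR_n = 0.90 × 50 × 0.90625 = 40.8 kips.
Governing: min(104.4, 93.8, 40.8) = 40.8 kips → gross-section yield.

40.8 kips (gross-section yield governs)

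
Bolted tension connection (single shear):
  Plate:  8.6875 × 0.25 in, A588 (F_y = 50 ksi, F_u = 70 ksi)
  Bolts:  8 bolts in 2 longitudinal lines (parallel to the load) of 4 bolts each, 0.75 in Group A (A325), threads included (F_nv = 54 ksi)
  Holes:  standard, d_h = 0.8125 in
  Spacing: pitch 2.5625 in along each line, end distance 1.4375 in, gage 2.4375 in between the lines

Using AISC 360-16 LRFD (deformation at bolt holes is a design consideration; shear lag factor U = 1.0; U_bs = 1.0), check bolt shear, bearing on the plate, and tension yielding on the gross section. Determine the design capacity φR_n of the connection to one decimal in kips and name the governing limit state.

97.7 kips (gross-section yield governs)

Bolt shear: A_b = π(0.75)²/4 = 0.44179 in². φR_n = 0.75 × 54 × 0.44179 × 8 × 1 = 143.1 kips.
Bearing (0.25 in plate, F_u = 70 ksi): end bolts L_c = 1.4375 − 0.8125/2 = 1.03125, R_n = min(1.2×1.03125×0.25×70, 2.4×0.75×0.25×70) = 21.656 kips/bolt; interior L_c = 2.5625 − 0.8125 = 1.75, R_n = 31.5 kips/bolt. φR_n = 0.75 × (2×21.656 + 6×31.5) = 174.2 kips.
Tension yield (gross): A_g = 8.6875×0.25 = 2.1719 in². φR_n = 0.90 × 50 × 2.1719 = 97.7 kips.
Governing: min(143.1, 174.2, 97.7) = 97.7 kips → gross-section yield.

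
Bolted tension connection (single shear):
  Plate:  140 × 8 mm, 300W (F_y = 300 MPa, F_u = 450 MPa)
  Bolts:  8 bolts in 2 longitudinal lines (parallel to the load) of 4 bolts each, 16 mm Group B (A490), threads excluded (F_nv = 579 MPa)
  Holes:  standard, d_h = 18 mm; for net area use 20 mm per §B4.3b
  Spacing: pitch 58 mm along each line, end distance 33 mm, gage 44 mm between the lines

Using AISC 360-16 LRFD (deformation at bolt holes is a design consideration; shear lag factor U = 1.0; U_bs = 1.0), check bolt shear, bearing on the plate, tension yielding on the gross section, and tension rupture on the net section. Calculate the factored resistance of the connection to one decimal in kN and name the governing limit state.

Bolt shear: A_b = π(16)²/4 = 201.06 mm². φR_n = 0.75 × 579 × 201.06 × 8 × 1 = 698.5 kN.
Bearing (8 mm plate, F_u = 450 MPa): end bolts L_c = 33 − 18/2 = 24, R_n = min(1.2×24×8×450, 2.4×16×8×450) = 103.68 kN/bolt; interior L_c = 58 − 18 = 40, R_n = 138.24 kN/bolt. φR_n = 0.75 × (2×103.68 + 6×138.24) = 777.6 kN.
Tension yield (gross): A_g = 140×8 = 1120 mm². φR_n = 0.90 × 300 × 1120 = 302.4 kN.
Tension rupture (net): A_n = (140 − 2×20)×8 = 800 mm² (U = 1.0, A_e = A_n). φR_n = 0.75 × 450 × 800 = 270.0 kN.
Governing: min(698.5, 777.6, 302.4, 270.0) = 270.0 kN → net-section rupture.

270.0 kN (net-section rupture governs)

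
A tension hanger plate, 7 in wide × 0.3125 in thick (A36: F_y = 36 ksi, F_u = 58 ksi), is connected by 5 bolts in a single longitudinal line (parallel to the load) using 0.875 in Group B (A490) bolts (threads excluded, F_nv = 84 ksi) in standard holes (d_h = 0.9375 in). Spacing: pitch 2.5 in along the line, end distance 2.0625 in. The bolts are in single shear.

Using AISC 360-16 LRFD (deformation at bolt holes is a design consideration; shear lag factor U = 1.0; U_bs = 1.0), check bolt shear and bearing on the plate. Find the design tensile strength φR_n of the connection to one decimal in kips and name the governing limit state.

Bolt shear: A_b = π(0.875)²/4 = 0.60132 in². φR_n = 0.75 × 84 × 0.60132 × 5 × 1 = 189.4 kips.
Bearing (0.3125 in plate, F_u = 58 ksi): end bolts L_c = 2.0625 − 0.9375/2 = 1.59375, R_n = min(1.2×1.59375×0.3125×58, 2.4×0.875×0.3125×58) = 34.664 kips/bolt; interior L_c = 2.5 − 0.9375 = 1.5625, R_n = 33.984 kips/bolt. φR_n = 0.75 × (1×34.664 + 4×33.984) = 128.0 kips.
Governing: min(189.4, 128.0) = 128.0 kips → bearing.

128.0 kips (bearing governs)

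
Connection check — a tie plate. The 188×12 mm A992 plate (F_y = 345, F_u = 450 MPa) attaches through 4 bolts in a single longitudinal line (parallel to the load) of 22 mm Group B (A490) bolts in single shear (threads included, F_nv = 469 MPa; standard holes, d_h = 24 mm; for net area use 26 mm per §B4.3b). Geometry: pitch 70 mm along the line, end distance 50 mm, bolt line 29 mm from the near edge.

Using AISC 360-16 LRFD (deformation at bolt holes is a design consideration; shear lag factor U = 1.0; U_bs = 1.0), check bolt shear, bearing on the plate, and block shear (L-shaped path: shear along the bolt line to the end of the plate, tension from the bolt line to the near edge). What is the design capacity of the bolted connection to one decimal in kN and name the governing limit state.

Bolt shear: A_b = π(22)²/4 = 380.13 mm². φR_n = 0.75 × 469 × 380.13 × 4 × 1 = 534.8 kN.
Bearing (12 mm plate, F_u = 450 MPa): end bolts L_c = 50 − 24/2 = 38, R_n = min(1.2×38×12×450, 2.4×22×12×450) = 246.24 kN/bolt; interior L_c = 70 − 24 = 46, R_n = 285.12 kN/bolt. φR_n = 0.75 × (1×246.24 + 3×285.12) = 826.2 kN.
Block shear: shear path 1×[50+3×70] = 1×260 mm, A_gv = 3120, A_nv = 1×(260 − 3.5×26)×12 = 2028 mm²; tension to near edge: (29 − 0.5×26)×12 = 192 mm². R_n = min(0.6×450×2028, 0.6×345×3120) + 1.0×450×192 = min(547.56, 645.84) + 86.4 = 633.96 kN. φR_n = 0.75 × 633.96 = 475.5 kN.
Governing: min(534.8, 826.2, 475.5) = 475.5 kN → block shear.

475.5 kN (block shear governs)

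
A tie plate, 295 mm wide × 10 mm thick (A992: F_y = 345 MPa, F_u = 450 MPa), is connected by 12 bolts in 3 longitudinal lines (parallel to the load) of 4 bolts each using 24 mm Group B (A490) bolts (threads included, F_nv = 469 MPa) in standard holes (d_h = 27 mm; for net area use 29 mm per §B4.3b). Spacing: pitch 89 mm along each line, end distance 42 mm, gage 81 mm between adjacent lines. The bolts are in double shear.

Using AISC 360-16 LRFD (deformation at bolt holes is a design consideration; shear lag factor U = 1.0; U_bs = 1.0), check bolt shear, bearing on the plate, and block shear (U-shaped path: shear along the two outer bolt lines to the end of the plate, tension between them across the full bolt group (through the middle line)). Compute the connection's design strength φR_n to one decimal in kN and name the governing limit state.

1191.4 kN (block shear governs)

Bolt shear: A_b = π(24)²/4 = 452.39 mm². φR_n = 0.75 × 469 × 452.39 × 12 × 2 = 3819.1 kN.
Bearing (10 mm plate, F_u = 450 MPa): end bolts L_c = 42 − 27/2 = 28.5, R_n = min(1.2×28.5×10×450, 2.4×24×10×450) = 153.9 kN/bolt; interior L_c = 89 − 27 = 62, R_n = 259.2 kN/bolt. φR_n = 0.75 × (3×153.9 + 9×259.2) = 2095.9 kN.
Block shear: shear path 2×[42+3×89] = 2×309 mm, A_gv = 6180, A_nv = 2×(309 − 3.5×29)×10 = 4150 mm²; tension across gage: (162 − 2×29)×10 = 1040 mm². R_n = min(0.6×450×4150, 0.6×345×6180) + 1.0×450×1040 = min(1120.5, 1279.3) + 468 = 1588.5 kN. φR_n = 0.75 × 1588.5 = 1191.4 kN.
Governing: min(3819.1, 2095.9, 1191.4) = 1191.4 kN → block shear.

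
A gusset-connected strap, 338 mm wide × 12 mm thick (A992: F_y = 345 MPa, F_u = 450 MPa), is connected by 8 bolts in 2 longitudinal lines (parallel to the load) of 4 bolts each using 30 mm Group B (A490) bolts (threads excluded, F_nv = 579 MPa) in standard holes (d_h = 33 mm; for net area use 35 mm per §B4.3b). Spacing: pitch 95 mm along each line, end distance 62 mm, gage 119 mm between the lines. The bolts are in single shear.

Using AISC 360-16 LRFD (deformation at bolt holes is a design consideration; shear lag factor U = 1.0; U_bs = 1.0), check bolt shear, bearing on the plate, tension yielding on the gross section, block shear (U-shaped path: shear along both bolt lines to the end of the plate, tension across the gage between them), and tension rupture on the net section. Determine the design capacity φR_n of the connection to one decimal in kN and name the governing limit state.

Bolt shear: A_b = π(30)²/4 = 706.86 mm². φR_n = 0.75 × 579 × 706.86 × 8 × 1 = 2455.6 kN.
Bearing (12 mm plate, F_u = 450 MPa): end bolts L_c = 62 − 33/2 = 45.5, R_n = min(1.2×45.5×12×450, 2.4×30×12×450) = 294.84 kN/bolt; interior L_c = 95 − 33 = 62, R_n = 388.8 kN/bolt. φR_n = 0.75 × (2×294.84 + 6×388.8) = 2191.9 kN.
Tension yield (gross): A_g = 338×12 = 4056 mm². φR_n = 0.90 × 345 × 4056 = 1259.4 kN.
Block shear: shear path 2×[62+3×95] = 2×347 mm, A_gv = 8328, A_nv = 2×(347 − 3.5×35)×12 = 5388 mm²; tension across gage: (119 − 1×35)×12 = 1008 mm². R_n = min(0.6×450×5388, 0.6×345×8328) + 1.0×450×1008 = min(1454.8, 1723.9) + 453.6 = 1908.4 kN. φR_n = 0.75 × 1908.4 = 1431.3 kN.
Tension rupture (net): A_n = (338 − 2×35)×12 = 3216 mm² (U = 1.0, A_e = A_n). φR_n = 0.75 × 450 × 3216 = 1085.4 kN.
Governing: min(2455.6, 2191.9, 1259.4, 1431.3, 1085.4) = 1085.4 kN → net-section rupture.

1085.4 kN (net-section rupture governs)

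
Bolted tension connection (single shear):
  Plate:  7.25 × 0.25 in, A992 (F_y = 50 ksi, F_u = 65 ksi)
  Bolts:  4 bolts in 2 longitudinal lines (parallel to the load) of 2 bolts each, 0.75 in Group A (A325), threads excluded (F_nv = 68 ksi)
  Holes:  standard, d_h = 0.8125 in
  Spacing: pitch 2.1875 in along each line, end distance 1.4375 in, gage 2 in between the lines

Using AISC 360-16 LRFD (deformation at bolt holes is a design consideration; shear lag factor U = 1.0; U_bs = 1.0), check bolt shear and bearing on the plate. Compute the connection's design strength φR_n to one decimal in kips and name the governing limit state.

70.4 kips (bearing governs)

Bolt shear: A_b = π(0.75)²/4 = 0.44179 in². φR_n = 0.75 × 68 × 0.44179 × 4 × 1 = 90.1 kips.
Bearing (0.25 in plate, F_u = 65 ksi): end bolts L_c = 1.4375 − 0.8125/2 = 1.03125, R_n = min(1.2×1.03125×0.25×65, 2.4×0.75×0.25×65) = 20.109 kips/bolt; interior L_c = 2.1875 − 0.8125 = 1.375, R_n = 26.813 kips/bolt. φR_n = 0.75 × (2×20.109 + 2×26.813) = 70.4 kips.
Governing: min(90.1, 70.4) = 70.4 kips → bearing.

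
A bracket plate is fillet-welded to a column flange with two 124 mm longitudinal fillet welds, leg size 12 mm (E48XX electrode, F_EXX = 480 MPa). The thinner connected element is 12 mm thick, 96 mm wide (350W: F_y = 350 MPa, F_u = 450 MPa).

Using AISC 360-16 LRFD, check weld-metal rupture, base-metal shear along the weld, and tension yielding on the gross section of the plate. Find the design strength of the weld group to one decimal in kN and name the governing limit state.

Weld metal: throat = 0.707×12 = 8.484 mm, L = 2×124 = 248 mm. φR_n = 0.75 × 0.6 × 480 × 8.484 × 248 = 454.5 kN.
Base metal shear (12 mm plate): yield φR_n = 1.0×0.6×350×12×248 = 625.0 kN; rupture φR_n = 0.75×0.6×450×12×248 = 602.6 kN; take 602.6 kN (rupture).
Tension yield (gross): A_g = 96×12 = 1152 mm². φR_n = 0.90 × 350 × 1152 = 362.9 kN.
Governing: min(454.5, 602.6, 362.9) = 362.9 kN → gross-section yield.

362.9 kN (gross-section yield governs)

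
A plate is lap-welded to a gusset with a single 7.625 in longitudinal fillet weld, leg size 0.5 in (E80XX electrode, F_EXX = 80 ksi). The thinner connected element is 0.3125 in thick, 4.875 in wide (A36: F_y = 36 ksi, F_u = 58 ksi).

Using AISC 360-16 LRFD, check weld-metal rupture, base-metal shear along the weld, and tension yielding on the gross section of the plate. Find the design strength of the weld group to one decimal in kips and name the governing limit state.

49.4 kips (gross-section yield governs)

Weld metal: throat = 0.707×0.5 = 0.3535 in, L = 7.625 in. φR_n = 0.75 × 0.6 × 80 × 0.3535 × 7.625 = 97.0 kips.
Base metal shear (0.3125 in plate): yield φR_n = 1.0×0.6×36×0.3125×7.625 = 51.5 kips; rupture φR_n = 0.75×0.6×58×0.3125×7.625 = 62.2 kips; take 51.5 kips (yield).
Tension yield (gross): A_g = 4.875×0.3125 = 1.5234 in². φR_n = 0.90 × 36 × 1.5234 = 49.4 kips.
Governing: min(97.0, 51.5, 49.4) = 49.4 kips → gross-section yield.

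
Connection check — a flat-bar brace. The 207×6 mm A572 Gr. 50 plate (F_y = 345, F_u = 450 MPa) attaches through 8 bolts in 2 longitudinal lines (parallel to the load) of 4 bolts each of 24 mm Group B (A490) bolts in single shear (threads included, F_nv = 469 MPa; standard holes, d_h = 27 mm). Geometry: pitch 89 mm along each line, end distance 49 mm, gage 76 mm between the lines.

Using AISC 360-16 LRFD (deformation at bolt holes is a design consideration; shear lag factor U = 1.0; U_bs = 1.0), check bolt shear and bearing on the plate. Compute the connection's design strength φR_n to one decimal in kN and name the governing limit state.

Bolt shear: A_b = π(24)²/4 = 452.39 mm². φR_n = 0.75 × 469 × 452.39 × 8 × 1 = 1273.0 kN.
Bearing (6 mm plate, F_u = 450 MPa): end bolts L_c = 49 − 27/2 = 35.5, R_n = min(1.2×35.5×6×450, 2.4×24×6×450) = 115.02 kN/bolt; interior L_c = 89 − 27 = 62, R_n = 155.52 kN/bolt. φR_n = 0.75 × (2×115.02 + 6×155.52) = 872.4 kN.
Governing: min(1273.0, 872.4) = 872.4 kN → bearing.

872.4 kN (bearing governs)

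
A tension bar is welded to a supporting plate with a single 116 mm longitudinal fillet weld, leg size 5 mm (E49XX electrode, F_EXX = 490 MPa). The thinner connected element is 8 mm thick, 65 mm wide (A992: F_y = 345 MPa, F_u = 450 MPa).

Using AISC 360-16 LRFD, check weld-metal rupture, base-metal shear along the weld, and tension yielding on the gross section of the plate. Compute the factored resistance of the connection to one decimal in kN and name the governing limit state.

90.4 kN (weld metal governs)

Weld metal: throat = 0.707×5 = 3.535 mm, L = 116 mm. φR_n = 0.75 × 0.6 × 490 × 3.535 × 116 = 90.4 kN.
Base metal shear (8 mm plate): yield φR_n = 1.0×0.6×345×8×116 = 192.1 kN; rupture φR_n = 0.75×0.6×450×8×116 = 187.9 kN; take 187.9 kN (rupture).
Tension yield (gross): A_g = 65×8 = 520 mm². φR_n = 0.90 × 345 × 520 = 161.5 kN.
Governing: min(90.4, 187.9, 161.5) = 90.4 kN → weld metal.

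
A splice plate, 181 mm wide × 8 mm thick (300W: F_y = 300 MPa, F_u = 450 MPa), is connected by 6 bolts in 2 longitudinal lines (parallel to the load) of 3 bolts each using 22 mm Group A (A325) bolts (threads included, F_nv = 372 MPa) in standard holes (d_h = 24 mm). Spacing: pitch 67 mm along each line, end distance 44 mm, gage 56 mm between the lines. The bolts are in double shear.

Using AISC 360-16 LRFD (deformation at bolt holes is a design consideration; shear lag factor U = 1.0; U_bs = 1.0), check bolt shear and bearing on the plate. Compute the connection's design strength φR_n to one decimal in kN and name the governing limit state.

764.6 kN (bearing governs)

Bolt shear: A_b = π(22)²/4 = 380.13 mm². φR_n = 0.75 × 372 × 380.13 × 6 × 2 = 1272.7 kN.
Bearing (8 mm plate, F_u = 450 MPa): end bolts L_c = 44 − 24/2 = 32, R_n = min(1.2×32×8×450, 2.4×22×8×450) = 138.24 kN/bolt; interior L_c = 67 − 24 = 43, R_n = 185.76 kN/bolt. φR_n = 0.75 × (2×138.24 + 4×185.76) = 764.6 kN.
Governing: min(1272.7, 764.6) = 764.6 kN → bearing.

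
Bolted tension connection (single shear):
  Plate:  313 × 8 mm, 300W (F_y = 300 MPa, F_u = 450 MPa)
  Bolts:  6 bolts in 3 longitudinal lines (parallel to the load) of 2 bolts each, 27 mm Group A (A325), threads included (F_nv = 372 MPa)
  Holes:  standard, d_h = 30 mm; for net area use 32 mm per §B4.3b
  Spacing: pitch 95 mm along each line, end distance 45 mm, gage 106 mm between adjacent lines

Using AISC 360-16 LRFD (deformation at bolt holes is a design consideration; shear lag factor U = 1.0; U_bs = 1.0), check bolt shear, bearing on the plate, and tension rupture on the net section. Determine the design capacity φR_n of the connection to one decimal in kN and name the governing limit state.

Bolt shear: A_b = π(27)²/4 = 572.56 mm². φR_n = 0.75 × 372 × 572.56 × 6 × 1 = 958.5 kN.
Bearing (8 mm plate, F_u = 450 MPa): end bolts L_c = 45 − 30/2 = 30, R_n = min(1.2×30×8×450, 2.4×27×8×450) = 129.6 kN/bolt; interior L_c = 95 − 30 = 65, R_n = 233.28 kN/bolt. φR_n = 0.75 × (3×129.6 + 3×233.28) = 816.5 kN.
Tension rupture (net): A_n = (313 − 3×32)×8 = 1736 mm² (U = 1.0, A_e = A_n). φR_n = 0.75 × 450 × 1736 = 585.9 kN.
Governing: min(958.5, 816.5, 585.9) = 585.9 kN → net-section rupture.

585.9 kN (net-section rupture governs)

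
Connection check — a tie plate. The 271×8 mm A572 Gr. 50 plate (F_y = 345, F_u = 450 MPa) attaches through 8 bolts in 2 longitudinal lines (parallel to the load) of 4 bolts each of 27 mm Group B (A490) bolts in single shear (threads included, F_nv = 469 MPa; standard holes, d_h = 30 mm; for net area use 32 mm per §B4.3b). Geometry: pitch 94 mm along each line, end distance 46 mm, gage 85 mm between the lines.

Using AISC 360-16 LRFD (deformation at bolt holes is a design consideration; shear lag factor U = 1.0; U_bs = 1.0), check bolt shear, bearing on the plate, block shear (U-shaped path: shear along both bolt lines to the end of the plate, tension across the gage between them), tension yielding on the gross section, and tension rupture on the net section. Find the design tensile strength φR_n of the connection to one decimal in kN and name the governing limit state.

558.9 kN (net-section rupture governs)

Bolt shear: A_b = π(27)²/4 = 572.56 mm². φR_n = 0.75 × 469 × 572.56 × 8 × 1 = 1611.2 kN.
Bearing (8 mm plate, F_u = 450 MPa): end bolts L_c = 46 − 30/2 = 31, R_n = min(1.2×31×8×450, 2.4×27×8×450) = 133.92 kN/bolt; interior L_c = 94 − 30 = 64, R_n = 233.28 kN/bolt. φR_n = 0.75 × (2×133.92 + 6×233.28) = 1250.6 kN.
Block shear: shear path 2×[46+3×94] = 2×328 mm, A_gv = 5248, A_nv = 2×(328 − 3.5×32)×8 = 3456 mm²; tension across gage: (85 − 1×32)×8 = 424 mm². R_n = min(0.6×450×3456, 0.6×345×5248) + 1.0×450×424 = min(933.12, 1086.3) + 190.8 = 1123.9 kN. φR_n = 0.75 × 1123.9 = 842.9 kN.
Tension yield (gross): A_g = 271×8 = 2168 mm². φR_n = 0.90 × 345 × 2168 = 673.2 kN.
Tension rupture (net): A_n = (271 − 2×32)×8 = 1656 mm² (U = 1.0, A_e = A_n). φR_n = 0.75 × 450 × 1656 = 558.9 kN.
Governing: min(1611.2, 1250.6, 842.9, 673.2, 558.9) = 558.9 kN → net-section rupture.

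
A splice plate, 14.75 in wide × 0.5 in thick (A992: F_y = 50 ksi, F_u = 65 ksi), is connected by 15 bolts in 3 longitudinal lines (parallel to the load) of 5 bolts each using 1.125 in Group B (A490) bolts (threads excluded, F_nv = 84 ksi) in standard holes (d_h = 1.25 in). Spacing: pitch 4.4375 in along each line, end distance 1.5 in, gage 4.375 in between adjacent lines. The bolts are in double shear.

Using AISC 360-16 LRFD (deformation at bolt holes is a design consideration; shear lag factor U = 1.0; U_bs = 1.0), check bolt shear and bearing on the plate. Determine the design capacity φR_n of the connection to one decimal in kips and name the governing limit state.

Bolt shear: A_b = π(1.125)²/4 = 0.99402 in². φR_n = 0.75 × 84 × 0.99402 × 15 × 2 = 1878.7 kips.
Bearing (0.5 in plate, F_u = 65 ksi): end bolts L_c = 1.5 − 1.25/2 = 0.875, R_n = min(1.2×0.875×0.5×65, 2.4×1.125×0.5×65) = 34.125 kips/bolt; interior L_c = 4.4375 − 1.25 = 3.1875, R_n = 87.75 kips/bolt. φR_n = 0.75 × (3×34.125 + 12×87.75) = 866.5 kips.
Governing: min(1878.7, 866.5) = 866.5 kips → bearing.

866.5 kips (bearing governs)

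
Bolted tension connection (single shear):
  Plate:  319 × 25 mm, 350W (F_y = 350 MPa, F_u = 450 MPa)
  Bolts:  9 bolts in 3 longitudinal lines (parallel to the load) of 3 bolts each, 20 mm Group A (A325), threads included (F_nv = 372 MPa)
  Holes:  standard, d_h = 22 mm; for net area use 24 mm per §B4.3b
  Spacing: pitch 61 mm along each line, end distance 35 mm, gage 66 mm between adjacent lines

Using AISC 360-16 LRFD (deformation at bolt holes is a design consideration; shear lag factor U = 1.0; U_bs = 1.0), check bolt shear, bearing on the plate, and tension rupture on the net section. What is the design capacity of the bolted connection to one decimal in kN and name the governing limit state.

Bolt shear: A_b = π(20)²/4 = 314.16 mm². φR_n = 0.75 × 372 × 314.16 × 9 × 1 = 788.9 kN.
Bearing (25 mm plate, F_u = 450 MPa): end bolts L_c = 35 − 22/2 = 24, R_n = min(1.2×24×25×450, 2.4×20×25×450) = 324 kN/bolt; interior L_c = 61 − 22 = 39, R_n = 526.5 kN/bolt. φR_n = 0.75 × (3×324 + 6×526.5) = 3098.3 kN.
Tension rupture (net): A_n = (319 − 3×24)×25 = 6175 mm² (U = 1.0, A_e = A_n). φR_n = 0.75 × 450 × 6175 = 2084.1 kN.
Governing: min(788.9, 3098.3, 2084.1) = 788.9 kN → bolt shear.

788.9 kN (bolt shear governs)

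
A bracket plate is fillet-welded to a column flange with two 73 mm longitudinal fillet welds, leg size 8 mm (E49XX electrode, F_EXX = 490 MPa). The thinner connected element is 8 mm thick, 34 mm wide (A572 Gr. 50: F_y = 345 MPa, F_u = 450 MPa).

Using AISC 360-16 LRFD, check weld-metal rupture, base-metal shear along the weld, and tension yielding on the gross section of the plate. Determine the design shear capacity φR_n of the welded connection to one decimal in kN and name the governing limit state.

84.5 kN (gross-section yield governs)

Weld metal: throat = 0.707×8 = 5.656 mm, L = 2×73 = 146 mm. φR_n = 0.75 × 0.6 × 490 × 5.656 × 146 = 182.1 kN.
Base metal shear (8 mm plate): yield φR_n = 1.0×0.6×345×8×146 = 241.8 kN; rupture φR_n = 0.75×0.6×450×8×146 = 236.5 kN; take 236.5 kN (rupture).
Tension yield (gross): A_g = 34×8 = 272 mm². φR_n = 0.90 × 345 × 272 = 84.5 kN.
Governing: min(182.1, 236.5, 84.5) = 84.5 kN → gross-section yield.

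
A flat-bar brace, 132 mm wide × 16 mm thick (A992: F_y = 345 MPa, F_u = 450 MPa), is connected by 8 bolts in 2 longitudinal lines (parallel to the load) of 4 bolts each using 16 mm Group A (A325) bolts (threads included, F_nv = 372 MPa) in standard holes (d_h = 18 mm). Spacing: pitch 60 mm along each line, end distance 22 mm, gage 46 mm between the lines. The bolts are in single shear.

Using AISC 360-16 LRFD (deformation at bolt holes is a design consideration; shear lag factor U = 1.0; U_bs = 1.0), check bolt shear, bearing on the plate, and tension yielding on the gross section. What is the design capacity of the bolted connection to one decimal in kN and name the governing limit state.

448.8 kN (bolt shear governs)

Bolt shear: A_b = π(16)²/4 = 201.06 mm². φR_n = 0.75 × 372 × 201.06 × 8 × 1 = 448.8 kN.
Bearing (16 mm plate, F_u = 450 MPa): end bolts L_c = 22 − 18/2 = 13, R_n = min(1.2×13×16×450, 2.4×16×16×450) = 112.32 kN/bolt; interior L_c = 60 − 18 = 42, R_n = 276.48 kN/bolt. φR_n = 0.75 × (2×112.32 + 6×276.48) = 1412.6 kN.
Tension yield (gross): A_g = 132×16 = 2112 mm². φR_n = 0.90 × 345 × 2112 = 655.8 kN.
Governing: min(448.8, 1412.6, 655.8) = 448.8 kN → bolt shear.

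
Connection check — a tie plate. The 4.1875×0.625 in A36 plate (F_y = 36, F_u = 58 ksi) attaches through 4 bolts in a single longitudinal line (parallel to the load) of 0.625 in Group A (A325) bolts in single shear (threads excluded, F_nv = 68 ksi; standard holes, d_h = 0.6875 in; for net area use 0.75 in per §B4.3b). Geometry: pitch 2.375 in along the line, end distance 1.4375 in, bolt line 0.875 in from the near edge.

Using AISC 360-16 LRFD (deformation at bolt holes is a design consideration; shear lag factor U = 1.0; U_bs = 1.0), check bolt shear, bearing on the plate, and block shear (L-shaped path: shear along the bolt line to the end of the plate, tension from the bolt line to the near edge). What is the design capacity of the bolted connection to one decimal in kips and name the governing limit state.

Bolt shear: A_b = π(0.625)²/4 = 0.3068 in². φR_n = 0.75 × 68 × 0.3068 × 4 × 1 = 62.6 kips.
Bearing (0.625 in plate, F_u = 58 ksi): end bolts L_c = 1.4375 − 0.6875/2 = 1.09375, R_n = min(1.2×1.09375×0.625×58, 2.4×0.625×0.625×58) = 47.578 kips/bolt; interior L_c = 2.375 − 0.6875 = 1.6875, R_n = 54.375 kips/bolt. φR_n = 0.75 × (1×47.578 + 3×54.375) = 158.0 kips.
Block shear: shear path 1×[1.4375+3×2.375] = 1×8.5625 in, A_gv = 5.3516, A_nv = 1×(8.5625 − 3.5×0.75)×0.625 = 3.7109 in²; tension to near edge: (0.875 − 0.5×0.75)×0.625 = 0.3125 in². R_n = min(0.6×58×3.7109, 0.6×36×5.3516) + 1.0×58×0.3125 = min(129.14, 115.59) + 18.125 = 133.72 kips. φR_n = 0.75 × 133.72 = 100.3 kips.
Governing: min(62.6, 158.0, 100.3) = 62.6 kips → bolt shear.

62.6 kips (bolt shear governs)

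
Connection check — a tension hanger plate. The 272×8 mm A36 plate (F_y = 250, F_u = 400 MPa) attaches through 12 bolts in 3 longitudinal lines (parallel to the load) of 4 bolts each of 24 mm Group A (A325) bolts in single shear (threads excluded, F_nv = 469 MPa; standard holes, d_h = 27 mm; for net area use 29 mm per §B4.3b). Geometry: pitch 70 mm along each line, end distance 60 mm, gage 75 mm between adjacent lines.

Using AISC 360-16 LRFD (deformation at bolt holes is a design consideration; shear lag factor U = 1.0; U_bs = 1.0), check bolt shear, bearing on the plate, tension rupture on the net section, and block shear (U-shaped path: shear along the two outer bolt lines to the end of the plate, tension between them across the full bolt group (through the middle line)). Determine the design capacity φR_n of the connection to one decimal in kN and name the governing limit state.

444.0 kN (net-section rupture governs)

Bolt shear: A_b = π(24)²/4 = 452.39 mm². φR_n = 0.75 × 469 × 452.39 × 12 × 1 = 1909.5 kN.
Bearing (8 mm plate, F_u = 400 MPa): end bolts L_c = 60 − 27/2 = 46.5, R_n = min(1.2×46.5×8×400, 2.4×24×8×400) = 178.56 kN/bolt; interior L_c = 70 − 27 = 43, R_n = 165.12 kN/bolt. φR_n = 0.75 × (3×178.56 + 9×165.12) = 1516.3 kN.
Tension rupture (net): A_n = (272 − 3×29)×8 = 1480 mm² (U = 1.0, A_e = A_n). φR_n = 0.75 × 400 × 1480 = 444.0 kN.
Block shear: shear path 2×[60+3×70] = 2×270 mm, A_gv = 4320, A_nv = 2×(270 − 3.5×29)×8 = 2696 mm²; tension across gage: (150 − 2×29)×8 = 736 mm². R_n = min(0.6×400×2696, 0.6×250×4320) + 1.0×400×736 = min(647.04, 648) + 294.4 = 941.44 kN. φR_n = 0.75 × 941.44 = 706.1 kN.
Governing: min(1909.5, 1516.3, 444.0, 706.1) = 444.0 kN → net-section rupture.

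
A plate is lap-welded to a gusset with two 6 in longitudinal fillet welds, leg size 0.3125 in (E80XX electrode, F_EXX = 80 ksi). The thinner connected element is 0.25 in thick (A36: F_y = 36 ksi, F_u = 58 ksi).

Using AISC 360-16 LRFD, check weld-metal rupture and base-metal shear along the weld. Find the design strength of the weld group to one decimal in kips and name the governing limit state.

Weld metal: throat = 0.707×0.3125 = 0.22094 in, L = 2×6 = 12 in. φR_n = 0.75 × 0.6 × 80 × 0.22094 × 12 = 95.4 kips.
Base metal shear (0.25 in plate): yield φR_n = 1.0×0.6×36×0.25×12 = 64.8 kips; rupture φR_n = 0.75×0.6×58×0.25×12 = 78.3 kips; take 64.8 kips (yield).
Governing: min(95.4, 64.8) = 64.8 kips → base-metal shear.

64.8 kips (base-metal shear governs)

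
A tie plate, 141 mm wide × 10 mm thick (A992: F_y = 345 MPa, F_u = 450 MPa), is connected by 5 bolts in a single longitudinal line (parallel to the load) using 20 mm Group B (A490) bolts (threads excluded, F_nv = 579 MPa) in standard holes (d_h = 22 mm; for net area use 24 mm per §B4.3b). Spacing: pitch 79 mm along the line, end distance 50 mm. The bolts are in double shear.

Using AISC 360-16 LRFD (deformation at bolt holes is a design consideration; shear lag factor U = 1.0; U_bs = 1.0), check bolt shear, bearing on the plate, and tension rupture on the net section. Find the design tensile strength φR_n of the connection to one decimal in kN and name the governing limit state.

Bolt shear: A_b = π(20)²/4 = 314.16 mm². φR_n = 0.75 × 579 × 314.16 × 5 × 2 = 1364.2 kN.
Bearing (10 mm plate, F_u = 450 MPa): end bolts L_c = 50 − 22/2 = 39, R_n = min(1.2×39×10×450, 2.4×20×10×450) = 210.6 kN/bolt; interior L_c = 79 − 22 = 57, R_n = 216 kN/bolt. φR_n = 0.75 × (1×210.6 + 4×216) = 806.0 kN.
Tension rupture (net): A_n = (141 − 1×24)×10 = 1170 mm² (U = 1.0, A_e = A_n). φR_n = 0.75 × 450 × 1170 = 394.9 kN.
Governing: min(1364.2, 806.0, 394.9) = 394.9 kN → net-section rupture.

394.9 kN (net-section rupture governs)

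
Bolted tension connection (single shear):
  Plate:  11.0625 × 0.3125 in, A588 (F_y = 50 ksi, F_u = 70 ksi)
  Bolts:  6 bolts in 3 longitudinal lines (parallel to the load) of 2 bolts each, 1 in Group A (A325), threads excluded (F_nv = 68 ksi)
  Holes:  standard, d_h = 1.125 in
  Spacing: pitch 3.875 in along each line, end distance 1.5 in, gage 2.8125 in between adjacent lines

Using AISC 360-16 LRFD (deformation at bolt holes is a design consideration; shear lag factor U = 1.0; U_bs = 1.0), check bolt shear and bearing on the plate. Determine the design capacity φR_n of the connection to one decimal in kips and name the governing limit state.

173.5 kips (bearing governs)

Bolt shear: A_b = π(1)²/4 = 0.7854 in². φR_n = 0.75 × 68 × 0.7854 × 6 × 1 = 240.3 kips.
Bearing (0.3125 in plate, F_u = 70 ksi): end bolts L_c = 1.5 − 1.125/2 = 0.9375, R_n = min(1.2×0.9375×0.3125×70, 2.4×1×0.3125×70) = 24.609 kips/bolt; interior L_c = 3.875 − 1.125 = 2.75, R_n = 52.5 kips/bolt. φR_n = 0.75 × (3×24.609 + 3×52.5) = 173.5 kips.
Governing: min(240.3, 173.5) = 173.5 kips → bearing.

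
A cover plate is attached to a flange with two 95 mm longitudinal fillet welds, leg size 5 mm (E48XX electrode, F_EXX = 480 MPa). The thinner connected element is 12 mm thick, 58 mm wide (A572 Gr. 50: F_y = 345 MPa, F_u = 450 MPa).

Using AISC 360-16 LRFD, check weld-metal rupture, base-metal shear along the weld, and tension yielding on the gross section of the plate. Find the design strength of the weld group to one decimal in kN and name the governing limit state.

Weld metal: throat = 0.707×5 = 3.535 mm, L = 2×95 = 190 mm. φR_n = 0.75 × 0.6 × 480 × 3.535 × 190 = 145.1 kN.
Base metal shear (12 mm plate): yield φR_n = 1.0×0.6×345×12×190 = 472.0 kN; rupture φR_n = 0.75×0.6×450×12×190 = 461.7 kN; take 461.7 kN (rupture).
Tension yield (gross): A_g = 58×12 = 696 mm². φR_n = 0.90 × 345 × 696 = 216.1 kN.
Governing: min(145.1, 461.7, 216.1) = 145.1 kN → weld metal.

145.1 kN (weld metal governs)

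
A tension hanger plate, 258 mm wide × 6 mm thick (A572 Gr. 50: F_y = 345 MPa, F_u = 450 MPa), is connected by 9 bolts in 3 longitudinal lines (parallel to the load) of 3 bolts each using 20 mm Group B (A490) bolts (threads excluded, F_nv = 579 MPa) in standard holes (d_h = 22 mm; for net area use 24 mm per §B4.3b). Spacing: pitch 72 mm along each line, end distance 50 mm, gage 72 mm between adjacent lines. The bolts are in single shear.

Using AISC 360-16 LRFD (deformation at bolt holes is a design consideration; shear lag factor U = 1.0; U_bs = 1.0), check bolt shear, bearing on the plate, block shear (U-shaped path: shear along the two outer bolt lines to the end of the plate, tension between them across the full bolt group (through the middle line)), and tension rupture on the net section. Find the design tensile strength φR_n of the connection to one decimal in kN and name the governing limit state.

376.7 kN (net-section rupture governs)

Bolt shear: A_b = π(20)²/4 = 314.16 mm². φR_n = 0.75 × 579 × 314.16 × 9 × 1 = 1227.8 kN.
Bearing (6 mm plate, F_u = 450 MPa): end bolts L_c = 50 − 22/2 = 39, R_n = min(1.2×39×6×450, 2.4×20×6×450) = 126.36 kN/bolt; interior L_c = 72 − 22 = 50, R_n = 129.6 kN/bolt. φR_n = 0.75 × (3×126.36 + 6×129.6) = 867.5 kN.
Block shear: shear path 2×[50+2×72] = 2×194 mm, A_gv = 2328, A_nv = 2×(194 − 2.5×24)×6 = 1608 mm²; tension across gage: (144 − 2×24)×6 = 576 mm². R_n = min(0.6×450×1608, 0.6×345×2328) + 1.0×450×576 = min(434.16, 481.9) + 259.2 = 693.36 kN. φR_n = 0.75 × 693.36 = 520.0 kN.
Tension rupture (net): A_n = (258 − 3×24)×6 = 1116 mm² (U = 1.0, A_e = A_n). φR_n = 0.75 × 450 × 1116 = 376.7 kN.
Governing: min(1227.8, 867.5, 520.0, 376.7) = 376.7 kN → net-section rupture.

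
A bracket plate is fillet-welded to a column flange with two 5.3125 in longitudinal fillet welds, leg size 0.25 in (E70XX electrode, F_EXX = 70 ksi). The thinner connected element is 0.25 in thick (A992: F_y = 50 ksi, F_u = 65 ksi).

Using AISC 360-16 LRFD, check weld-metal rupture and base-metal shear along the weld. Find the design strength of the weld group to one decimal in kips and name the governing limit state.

Weld metal: throat = 0.707×0.25 = 0.17675 in, L = 2×5.3125 = 10.625 in. φR_n = 0.75 × 0.6 × 70 × 0.17675 × 10.625 = 59.2 kips.
Base metal shear (0.25 in plate): yield φR_n = 1.0×0.6×50×0.25×10.625 = 79.7 kips; rupture φR_n = 0.75×0.6×65×0.25×10.625 = 77.7 kips; take 77.7 kips (rupture).
Governing: min(59.2, 77.7) = 59.2 kips → weld metal.

59.2 kips (weld metal governs)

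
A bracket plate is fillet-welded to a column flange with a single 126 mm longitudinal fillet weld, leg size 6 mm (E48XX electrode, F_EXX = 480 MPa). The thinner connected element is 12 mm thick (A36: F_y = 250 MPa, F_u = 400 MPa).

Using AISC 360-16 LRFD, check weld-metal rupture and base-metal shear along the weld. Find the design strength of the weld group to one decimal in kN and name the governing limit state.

Weld metal: throat = 0.707×6 = 4.242 mm, L = 126 mm. φR_n = 0.75 × 0.6 × 480 × 4.242 × 126 = 115.5 kN.
Base metal shear (12 mm plate): yield φR_n = 1.0×0.6×250×12×126 = 226.8 kN; rupture φR_n = 0.75×0.6×400×12×126 = 272.2 kN; take 226.8 kN (yield).
Governing: min(115.5, 226.8) = 115.5 kN → weld metal.

115.5 kN (weld metal governs)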